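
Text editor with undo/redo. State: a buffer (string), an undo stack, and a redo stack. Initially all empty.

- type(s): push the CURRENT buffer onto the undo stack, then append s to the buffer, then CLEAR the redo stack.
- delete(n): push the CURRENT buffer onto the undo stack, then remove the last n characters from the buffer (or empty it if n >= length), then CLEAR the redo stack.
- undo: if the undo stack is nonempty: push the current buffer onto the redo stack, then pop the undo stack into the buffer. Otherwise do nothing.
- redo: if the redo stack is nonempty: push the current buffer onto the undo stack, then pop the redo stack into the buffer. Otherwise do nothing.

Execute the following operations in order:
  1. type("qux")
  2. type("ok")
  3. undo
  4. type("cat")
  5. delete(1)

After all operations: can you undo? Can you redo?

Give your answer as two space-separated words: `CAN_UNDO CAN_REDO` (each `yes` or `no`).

After op 1 (type): buf='qux' undo_depth=1 redo_depth=0
After op 2 (type): buf='quxok' undo_depth=2 redo_depth=0
After op 3 (undo): buf='qux' undo_depth=1 redo_depth=1
After op 4 (type): buf='quxcat' undo_depth=2 redo_depth=0
After op 5 (delete): buf='quxca' undo_depth=3 redo_depth=0

Answer: yes no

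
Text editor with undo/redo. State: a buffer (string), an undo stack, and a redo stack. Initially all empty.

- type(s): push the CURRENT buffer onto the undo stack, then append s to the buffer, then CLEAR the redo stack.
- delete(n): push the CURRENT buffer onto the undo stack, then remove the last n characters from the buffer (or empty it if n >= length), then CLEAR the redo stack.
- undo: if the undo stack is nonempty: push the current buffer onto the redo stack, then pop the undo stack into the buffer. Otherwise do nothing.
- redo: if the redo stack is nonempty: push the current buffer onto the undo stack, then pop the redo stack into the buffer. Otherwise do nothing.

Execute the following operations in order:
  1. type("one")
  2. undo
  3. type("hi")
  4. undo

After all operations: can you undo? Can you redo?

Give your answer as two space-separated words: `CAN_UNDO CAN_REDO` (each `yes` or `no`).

After op 1 (type): buf='one' undo_depth=1 redo_depth=0
After op 2 (undo): buf='(empty)' undo_depth=0 redo_depth=1
After op 3 (type): buf='hi' undo_depth=1 redo_depth=0
After op 4 (undo): buf='(empty)' undo_depth=0 redo_depth=1

Answer: no yes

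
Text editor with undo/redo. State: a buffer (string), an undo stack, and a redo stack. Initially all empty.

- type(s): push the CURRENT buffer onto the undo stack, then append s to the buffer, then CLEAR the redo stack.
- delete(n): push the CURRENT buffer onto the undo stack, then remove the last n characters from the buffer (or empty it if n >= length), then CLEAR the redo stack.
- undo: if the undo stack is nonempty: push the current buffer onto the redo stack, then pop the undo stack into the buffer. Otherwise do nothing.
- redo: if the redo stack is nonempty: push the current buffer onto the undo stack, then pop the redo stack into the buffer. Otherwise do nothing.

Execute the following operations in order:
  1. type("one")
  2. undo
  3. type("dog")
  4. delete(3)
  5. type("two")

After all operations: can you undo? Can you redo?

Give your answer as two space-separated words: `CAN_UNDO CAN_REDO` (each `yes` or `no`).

Answer: yes no

Derivation:
After op 1 (type): buf='one' undo_depth=1 redo_depth=0
After op 2 (undo): buf='(empty)' undo_depth=0 redo_depth=1
After op 3 (type): buf='dog' undo_depth=1 redo_depth=0
After op 4 (delete): buf='(empty)' undo_depth=2 redo_depth=0
After op 5 (type): buf='two' undo_depth=3 redo_depth=0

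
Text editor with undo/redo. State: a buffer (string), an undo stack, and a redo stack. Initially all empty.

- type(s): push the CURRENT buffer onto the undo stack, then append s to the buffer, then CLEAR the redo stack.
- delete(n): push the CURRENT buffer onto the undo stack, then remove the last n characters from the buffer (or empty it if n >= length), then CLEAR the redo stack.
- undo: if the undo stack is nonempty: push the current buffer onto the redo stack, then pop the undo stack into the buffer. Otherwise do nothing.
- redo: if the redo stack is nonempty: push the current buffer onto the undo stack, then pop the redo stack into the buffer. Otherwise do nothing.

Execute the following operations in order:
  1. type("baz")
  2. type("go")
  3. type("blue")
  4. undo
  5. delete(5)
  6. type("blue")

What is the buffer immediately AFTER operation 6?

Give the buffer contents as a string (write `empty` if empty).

Answer: blue

Derivation:
After op 1 (type): buf='baz' undo_depth=1 redo_depth=0
After op 2 (type): buf='bazgo' undo_depth=2 redo_depth=0
After op 3 (type): buf='bazgoblue' undo_depth=3 redo_depth=0
After op 4 (undo): buf='bazgo' undo_depth=2 redo_depth=1
After op 5 (delete): buf='(empty)' undo_depth=3 redo_depth=0
After op 6 (type): buf='blue' undo_depth=4 redo_depth=0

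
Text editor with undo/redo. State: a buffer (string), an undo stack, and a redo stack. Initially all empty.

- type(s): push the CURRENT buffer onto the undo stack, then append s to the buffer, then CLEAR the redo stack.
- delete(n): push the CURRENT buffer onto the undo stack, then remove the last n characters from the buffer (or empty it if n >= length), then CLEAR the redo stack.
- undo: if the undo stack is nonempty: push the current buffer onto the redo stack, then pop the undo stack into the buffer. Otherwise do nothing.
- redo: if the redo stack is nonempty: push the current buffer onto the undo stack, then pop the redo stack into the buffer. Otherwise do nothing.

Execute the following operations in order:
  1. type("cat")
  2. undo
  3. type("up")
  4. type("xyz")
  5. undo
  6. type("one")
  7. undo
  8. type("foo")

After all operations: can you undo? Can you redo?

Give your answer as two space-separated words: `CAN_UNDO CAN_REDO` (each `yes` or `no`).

Answer: yes no

Derivation:
After op 1 (type): buf='cat' undo_depth=1 redo_depth=0
After op 2 (undo): buf='(empty)' undo_depth=0 redo_depth=1
After op 3 (type): buf='up' undo_depth=1 redo_depth=0
After op 4 (type): buf='upxyz' undo_depth=2 redo_depth=0
After op 5 (undo): buf='up' undo_depth=1 redo_depth=1
After op 6 (type): buf='upone' undo_depth=2 redo_depth=0
After op 7 (undo): buf='up' undo_depth=1 redo_depth=1
After op 8 (type): buf='upfoo' undo_depth=2 redo_depth=0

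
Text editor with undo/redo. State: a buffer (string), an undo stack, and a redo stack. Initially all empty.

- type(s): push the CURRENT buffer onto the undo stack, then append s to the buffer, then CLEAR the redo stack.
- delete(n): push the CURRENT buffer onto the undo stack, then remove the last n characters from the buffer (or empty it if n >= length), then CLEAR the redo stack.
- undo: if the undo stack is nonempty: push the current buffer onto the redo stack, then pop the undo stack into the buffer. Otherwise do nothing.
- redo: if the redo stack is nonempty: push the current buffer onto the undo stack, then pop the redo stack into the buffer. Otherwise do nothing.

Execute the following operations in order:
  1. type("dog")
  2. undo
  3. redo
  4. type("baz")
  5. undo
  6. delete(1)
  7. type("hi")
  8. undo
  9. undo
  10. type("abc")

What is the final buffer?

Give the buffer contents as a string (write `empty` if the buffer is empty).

After op 1 (type): buf='dog' undo_depth=1 redo_depth=0
After op 2 (undo): buf='(empty)' undo_depth=0 redo_depth=1
After op 3 (redo): buf='dog' undo_depth=1 redo_depth=0
After op 4 (type): buf='dogbaz' undo_depth=2 redo_depth=0
After op 5 (undo): buf='dog' undo_depth=1 redo_depth=1
After op 6 (delete): buf='do' undo_depth=2 redo_depth=0
After op 7 (type): buf='dohi' undo_depth=3 redo_depth=0
After op 8 (undo): buf='do' undo_depth=2 redo_depth=1
After op 9 (undo): buf='dog' undo_depth=1 redo_depth=2
After op 10 (type): buf='dogabc' undo_depth=2 redo_depth=0

Answer: dogabc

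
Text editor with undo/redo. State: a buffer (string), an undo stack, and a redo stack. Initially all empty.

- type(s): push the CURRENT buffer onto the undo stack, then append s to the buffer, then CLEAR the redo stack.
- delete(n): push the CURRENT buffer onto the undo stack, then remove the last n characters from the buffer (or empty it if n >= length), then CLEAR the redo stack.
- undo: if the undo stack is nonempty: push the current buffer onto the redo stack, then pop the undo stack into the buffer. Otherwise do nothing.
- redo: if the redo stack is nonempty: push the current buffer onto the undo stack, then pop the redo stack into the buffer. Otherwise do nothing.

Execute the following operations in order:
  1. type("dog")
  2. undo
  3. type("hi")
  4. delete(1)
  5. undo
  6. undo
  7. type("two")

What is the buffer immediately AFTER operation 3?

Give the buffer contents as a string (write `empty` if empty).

Answer: hi

Derivation:
After op 1 (type): buf='dog' undo_depth=1 redo_depth=0
After op 2 (undo): buf='(empty)' undo_depth=0 redo_depth=1
After op 3 (type): buf='hi' undo_depth=1 redo_depth=0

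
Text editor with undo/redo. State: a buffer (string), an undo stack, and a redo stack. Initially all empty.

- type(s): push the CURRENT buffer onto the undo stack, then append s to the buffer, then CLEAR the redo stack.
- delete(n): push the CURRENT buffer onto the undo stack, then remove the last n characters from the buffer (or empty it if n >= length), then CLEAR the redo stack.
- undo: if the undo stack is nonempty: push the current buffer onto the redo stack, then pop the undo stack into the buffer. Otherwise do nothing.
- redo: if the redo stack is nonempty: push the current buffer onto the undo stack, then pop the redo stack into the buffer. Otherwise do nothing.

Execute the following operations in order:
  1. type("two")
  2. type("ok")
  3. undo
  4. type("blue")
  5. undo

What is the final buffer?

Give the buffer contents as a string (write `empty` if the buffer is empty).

Answer: two

Derivation:
After op 1 (type): buf='two' undo_depth=1 redo_depth=0
After op 2 (type): buf='twook' undo_depth=2 redo_depth=0
After op 3 (undo): buf='two' undo_depth=1 redo_depth=1
After op 4 (type): buf='twoblue' undo_depth=2 redo_depth=0
After op 5 (undo): buf='two' undo_depth=1 redo_depth=1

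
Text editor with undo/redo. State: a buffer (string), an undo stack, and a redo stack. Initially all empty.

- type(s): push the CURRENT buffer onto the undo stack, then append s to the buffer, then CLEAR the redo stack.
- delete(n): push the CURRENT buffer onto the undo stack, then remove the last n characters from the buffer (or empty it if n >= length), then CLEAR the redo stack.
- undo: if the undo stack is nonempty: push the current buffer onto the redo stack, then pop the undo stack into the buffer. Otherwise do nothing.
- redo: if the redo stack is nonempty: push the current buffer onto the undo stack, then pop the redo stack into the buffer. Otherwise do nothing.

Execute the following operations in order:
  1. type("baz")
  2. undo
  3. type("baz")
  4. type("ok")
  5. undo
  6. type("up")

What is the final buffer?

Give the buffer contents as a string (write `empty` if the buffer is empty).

After op 1 (type): buf='baz' undo_depth=1 redo_depth=0
After op 2 (undo): buf='(empty)' undo_depth=0 redo_depth=1
After op 3 (type): buf='baz' undo_depth=1 redo_depth=0
After op 4 (type): buf='bazok' undo_depth=2 redo_depth=0
After op 5 (undo): buf='baz' undo_depth=1 redo_depth=1
After op 6 (type): buf='bazup' undo_depth=2 redo_depth=0

Answer: bazup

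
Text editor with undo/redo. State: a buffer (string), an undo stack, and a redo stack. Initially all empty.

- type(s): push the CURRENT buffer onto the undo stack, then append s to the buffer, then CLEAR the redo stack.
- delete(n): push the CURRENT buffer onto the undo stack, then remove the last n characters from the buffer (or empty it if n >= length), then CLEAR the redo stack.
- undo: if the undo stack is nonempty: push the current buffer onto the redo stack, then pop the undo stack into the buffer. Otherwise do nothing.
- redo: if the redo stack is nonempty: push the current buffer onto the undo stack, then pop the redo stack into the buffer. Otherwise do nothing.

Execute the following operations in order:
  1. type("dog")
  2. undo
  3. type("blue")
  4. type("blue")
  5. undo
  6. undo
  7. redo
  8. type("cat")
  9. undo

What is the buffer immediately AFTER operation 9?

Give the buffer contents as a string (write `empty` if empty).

Answer: blue

Derivation:
After op 1 (type): buf='dog' undo_depth=1 redo_depth=0
After op 2 (undo): buf='(empty)' undo_depth=0 redo_depth=1
After op 3 (type): buf='blue' undo_depth=1 redo_depth=0
After op 4 (type): buf='blueblue' undo_depth=2 redo_depth=0
After op 5 (undo): buf='blue' undo_depth=1 redo_depth=1
After op 6 (undo): buf='(empty)' undo_depth=0 redo_depth=2
After op 7 (redo): buf='blue' undo_depth=1 redo_depth=1
After op 8 (type): buf='bluecat' undo_depth=2 redo_depth=0
After op 9 (undo): buf='blue' undo_depth=1 redo_depth=1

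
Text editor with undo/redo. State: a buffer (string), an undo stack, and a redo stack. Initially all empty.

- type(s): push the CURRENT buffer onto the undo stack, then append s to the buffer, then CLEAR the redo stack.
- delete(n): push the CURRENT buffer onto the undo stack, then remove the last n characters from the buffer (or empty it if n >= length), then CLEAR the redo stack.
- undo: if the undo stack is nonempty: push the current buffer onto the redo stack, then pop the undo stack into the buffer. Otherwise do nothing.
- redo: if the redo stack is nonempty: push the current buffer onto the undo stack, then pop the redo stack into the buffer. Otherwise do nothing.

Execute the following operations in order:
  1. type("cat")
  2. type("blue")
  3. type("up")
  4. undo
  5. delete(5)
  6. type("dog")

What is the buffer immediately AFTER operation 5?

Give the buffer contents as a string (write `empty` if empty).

Answer: ca

Derivation:
After op 1 (type): buf='cat' undo_depth=1 redo_depth=0
After op 2 (type): buf='catblue' undo_depth=2 redo_depth=0
After op 3 (type): buf='catblueup' undo_depth=3 redo_depth=0
After op 4 (undo): buf='catblue' undo_depth=2 redo_depth=1
After op 5 (delete): buf='ca' undo_depth=3 redo_depth=0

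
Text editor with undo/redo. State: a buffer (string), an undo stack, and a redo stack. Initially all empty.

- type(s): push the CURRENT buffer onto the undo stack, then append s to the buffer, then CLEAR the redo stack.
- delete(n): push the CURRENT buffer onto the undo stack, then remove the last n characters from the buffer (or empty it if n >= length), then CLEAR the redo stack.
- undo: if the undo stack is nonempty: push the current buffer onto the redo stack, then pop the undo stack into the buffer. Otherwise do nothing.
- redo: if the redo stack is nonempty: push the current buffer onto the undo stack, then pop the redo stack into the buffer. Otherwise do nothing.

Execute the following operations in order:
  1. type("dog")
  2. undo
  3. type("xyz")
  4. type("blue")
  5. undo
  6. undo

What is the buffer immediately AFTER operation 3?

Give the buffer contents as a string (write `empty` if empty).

Answer: xyz

Derivation:
After op 1 (type): buf='dog' undo_depth=1 redo_depth=0
After op 2 (undo): buf='(empty)' undo_depth=0 redo_depth=1
After op 3 (type): buf='xyz' undo_depth=1 redo_depth=0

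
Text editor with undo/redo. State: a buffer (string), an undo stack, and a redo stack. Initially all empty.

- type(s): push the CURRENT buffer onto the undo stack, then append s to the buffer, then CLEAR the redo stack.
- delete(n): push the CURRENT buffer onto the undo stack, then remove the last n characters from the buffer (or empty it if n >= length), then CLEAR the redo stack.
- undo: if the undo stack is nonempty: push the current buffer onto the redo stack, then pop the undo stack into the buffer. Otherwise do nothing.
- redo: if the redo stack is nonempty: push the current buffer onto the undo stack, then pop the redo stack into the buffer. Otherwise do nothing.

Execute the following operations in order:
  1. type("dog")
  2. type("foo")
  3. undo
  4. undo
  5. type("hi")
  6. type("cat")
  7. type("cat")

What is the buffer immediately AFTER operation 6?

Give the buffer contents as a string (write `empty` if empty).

Answer: hicat

Derivation:
After op 1 (type): buf='dog' undo_depth=1 redo_depth=0
After op 2 (type): buf='dogfoo' undo_depth=2 redo_depth=0
After op 3 (undo): buf='dog' undo_depth=1 redo_depth=1
After op 4 (undo): buf='(empty)' undo_depth=0 redo_depth=2
After op 5 (type): buf='hi' undo_depth=1 redo_depth=0
After op 6 (type): buf='hicat' undo_depth=2 redo_depth=0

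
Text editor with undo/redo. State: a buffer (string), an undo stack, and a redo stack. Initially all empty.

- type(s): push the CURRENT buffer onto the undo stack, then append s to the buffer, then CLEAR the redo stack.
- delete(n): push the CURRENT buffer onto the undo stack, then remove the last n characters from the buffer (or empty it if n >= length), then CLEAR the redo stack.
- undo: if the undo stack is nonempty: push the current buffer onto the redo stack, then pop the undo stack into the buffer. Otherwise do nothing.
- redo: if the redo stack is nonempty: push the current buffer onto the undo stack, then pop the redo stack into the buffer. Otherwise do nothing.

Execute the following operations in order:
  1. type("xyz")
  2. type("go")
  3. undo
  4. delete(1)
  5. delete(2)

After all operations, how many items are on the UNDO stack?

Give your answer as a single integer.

After op 1 (type): buf='xyz' undo_depth=1 redo_depth=0
After op 2 (type): buf='xyzgo' undo_depth=2 redo_depth=0
After op 3 (undo): buf='xyz' undo_depth=1 redo_depth=1
After op 4 (delete): buf='xy' undo_depth=2 redo_depth=0
After op 5 (delete): buf='(empty)' undo_depth=3 redo_depth=0

Answer: 3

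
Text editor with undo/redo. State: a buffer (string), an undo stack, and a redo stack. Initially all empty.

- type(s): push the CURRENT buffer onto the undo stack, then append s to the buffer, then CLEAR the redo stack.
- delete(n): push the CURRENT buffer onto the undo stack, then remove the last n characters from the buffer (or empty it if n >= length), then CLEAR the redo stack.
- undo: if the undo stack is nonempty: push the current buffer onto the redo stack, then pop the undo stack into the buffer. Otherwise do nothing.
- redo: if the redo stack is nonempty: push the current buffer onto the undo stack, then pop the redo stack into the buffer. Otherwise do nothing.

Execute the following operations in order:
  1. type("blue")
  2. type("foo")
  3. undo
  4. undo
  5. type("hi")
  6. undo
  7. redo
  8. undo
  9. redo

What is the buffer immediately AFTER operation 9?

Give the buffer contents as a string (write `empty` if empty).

Answer: hi

Derivation:
After op 1 (type): buf='blue' undo_depth=1 redo_depth=0
After op 2 (type): buf='bluefoo' undo_depth=2 redo_depth=0
After op 3 (undo): buf='blue' undo_depth=1 redo_depth=1
After op 4 (undo): buf='(empty)' undo_depth=0 redo_depth=2
After op 5 (type): buf='hi' undo_depth=1 redo_depth=0
After op 6 (undo): buf='(empty)' undo_depth=0 redo_depth=1
After op 7 (redo): buf='hi' undo_depth=1 redo_depth=0
After op 8 (undo): buf='(empty)' undo_depth=0 redo_depth=1
After op 9 (redo): buf='hi' undo_depth=1 redo_depth=0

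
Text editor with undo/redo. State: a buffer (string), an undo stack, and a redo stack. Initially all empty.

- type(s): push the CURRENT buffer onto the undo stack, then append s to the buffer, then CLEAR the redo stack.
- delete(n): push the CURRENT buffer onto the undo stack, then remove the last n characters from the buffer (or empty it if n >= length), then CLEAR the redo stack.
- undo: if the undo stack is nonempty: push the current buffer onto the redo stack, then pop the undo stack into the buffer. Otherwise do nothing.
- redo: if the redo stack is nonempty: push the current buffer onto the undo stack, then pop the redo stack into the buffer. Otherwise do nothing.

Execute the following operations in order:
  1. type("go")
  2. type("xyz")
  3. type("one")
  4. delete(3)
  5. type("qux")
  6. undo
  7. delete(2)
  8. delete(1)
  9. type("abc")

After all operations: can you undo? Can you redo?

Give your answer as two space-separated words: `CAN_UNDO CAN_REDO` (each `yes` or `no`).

Answer: yes no

Derivation:
After op 1 (type): buf='go' undo_depth=1 redo_depth=0
After op 2 (type): buf='goxyz' undo_depth=2 redo_depth=0
After op 3 (type): buf='goxyzone' undo_depth=3 redo_depth=0
After op 4 (delete): buf='goxyz' undo_depth=4 redo_depth=0
After op 5 (type): buf='goxyzqux' undo_depth=5 redo_depth=0
After op 6 (undo): buf='goxyz' undo_depth=4 redo_depth=1
After op 7 (delete): buf='gox' undo_depth=5 redo_depth=0
After op 8 (delete): buf='go' undo_depth=6 redo_depth=0
After op 9 (type): buf='goabc' undo_depth=7 redo_depth=0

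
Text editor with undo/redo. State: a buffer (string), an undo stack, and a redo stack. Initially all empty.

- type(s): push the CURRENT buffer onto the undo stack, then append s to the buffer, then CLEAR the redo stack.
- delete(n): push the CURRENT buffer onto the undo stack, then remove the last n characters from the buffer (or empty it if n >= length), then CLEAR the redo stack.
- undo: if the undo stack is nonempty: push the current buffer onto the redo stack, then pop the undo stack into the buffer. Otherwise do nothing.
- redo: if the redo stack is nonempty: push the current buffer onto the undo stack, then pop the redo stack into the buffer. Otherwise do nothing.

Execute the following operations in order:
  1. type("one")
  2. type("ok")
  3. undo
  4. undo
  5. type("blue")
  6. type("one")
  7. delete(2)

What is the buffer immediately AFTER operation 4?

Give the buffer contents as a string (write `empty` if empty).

After op 1 (type): buf='one' undo_depth=1 redo_depth=0
After op 2 (type): buf='oneok' undo_depth=2 redo_depth=0
After op 3 (undo): buf='one' undo_depth=1 redo_depth=1
After op 4 (undo): buf='(empty)' undo_depth=0 redo_depth=2

Answer: empty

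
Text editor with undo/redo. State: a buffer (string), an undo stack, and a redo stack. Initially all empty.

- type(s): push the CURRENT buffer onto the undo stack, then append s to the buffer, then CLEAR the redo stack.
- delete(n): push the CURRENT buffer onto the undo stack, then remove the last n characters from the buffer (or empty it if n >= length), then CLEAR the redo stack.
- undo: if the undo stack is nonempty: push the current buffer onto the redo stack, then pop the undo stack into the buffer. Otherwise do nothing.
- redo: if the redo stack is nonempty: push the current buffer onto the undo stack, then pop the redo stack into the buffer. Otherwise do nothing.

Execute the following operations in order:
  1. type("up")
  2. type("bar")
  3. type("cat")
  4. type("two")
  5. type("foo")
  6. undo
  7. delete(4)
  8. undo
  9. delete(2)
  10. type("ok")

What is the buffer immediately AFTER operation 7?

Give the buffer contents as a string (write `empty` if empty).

Answer: upbarca

Derivation:
After op 1 (type): buf='up' undo_depth=1 redo_depth=0
After op 2 (type): buf='upbar' undo_depth=2 redo_depth=0
After op 3 (type): buf='upbarcat' undo_depth=3 redo_depth=0
After op 4 (type): buf='upbarcattwo' undo_depth=4 redo_depth=0
After op 5 (type): buf='upbarcattwofoo' undo_depth=5 redo_depth=0
After op 6 (undo): buf='upbarcattwo' undo_depth=4 redo_depth=1
After op 7 (delete): buf='upbarca' undo_depth=5 redo_depth=0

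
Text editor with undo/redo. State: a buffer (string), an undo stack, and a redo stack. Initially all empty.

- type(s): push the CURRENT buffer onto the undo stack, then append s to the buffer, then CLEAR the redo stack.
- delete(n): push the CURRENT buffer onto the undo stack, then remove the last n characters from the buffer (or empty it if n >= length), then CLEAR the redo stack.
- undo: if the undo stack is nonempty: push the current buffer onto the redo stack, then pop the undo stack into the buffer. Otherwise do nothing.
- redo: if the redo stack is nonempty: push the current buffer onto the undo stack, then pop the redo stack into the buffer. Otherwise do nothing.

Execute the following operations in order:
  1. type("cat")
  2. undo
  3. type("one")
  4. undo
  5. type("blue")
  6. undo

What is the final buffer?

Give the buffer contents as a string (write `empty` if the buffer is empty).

Answer: empty

Derivation:
After op 1 (type): buf='cat' undo_depth=1 redo_depth=0
After op 2 (undo): buf='(empty)' undo_depth=0 redo_depth=1
After op 3 (type): buf='one' undo_depth=1 redo_depth=0
After op 4 (undo): buf='(empty)' undo_depth=0 redo_depth=1
After op 5 (type): buf='blue' undo_depth=1 redo_depth=0
After op 6 (undo): buf='(empty)' undo_depth=0 redo_depth=1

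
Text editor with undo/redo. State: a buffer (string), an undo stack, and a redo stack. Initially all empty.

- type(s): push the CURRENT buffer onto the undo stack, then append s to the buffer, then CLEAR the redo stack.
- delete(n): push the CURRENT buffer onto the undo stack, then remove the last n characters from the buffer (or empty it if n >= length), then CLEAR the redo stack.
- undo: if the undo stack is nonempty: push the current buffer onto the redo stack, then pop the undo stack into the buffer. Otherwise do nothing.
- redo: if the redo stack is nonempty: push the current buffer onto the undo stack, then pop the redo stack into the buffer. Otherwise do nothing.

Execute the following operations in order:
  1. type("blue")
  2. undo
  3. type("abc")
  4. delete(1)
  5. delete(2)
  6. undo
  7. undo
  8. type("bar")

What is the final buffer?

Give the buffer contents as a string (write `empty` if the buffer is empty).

Answer: abcbar

Derivation:
After op 1 (type): buf='blue' undo_depth=1 redo_depth=0
After op 2 (undo): buf='(empty)' undo_depth=0 redo_depth=1
After op 3 (type): buf='abc' undo_depth=1 redo_depth=0
After op 4 (delete): buf='ab' undo_depth=2 redo_depth=0
After op 5 (delete): buf='(empty)' undo_depth=3 redo_depth=0
After op 6 (undo): buf='ab' undo_depth=2 redo_depth=1
After op 7 (undo): buf='abc' undo_depth=1 redo_depth=2
After op 8 (type): buf='abcbar' undo_depth=2 redo_depth=0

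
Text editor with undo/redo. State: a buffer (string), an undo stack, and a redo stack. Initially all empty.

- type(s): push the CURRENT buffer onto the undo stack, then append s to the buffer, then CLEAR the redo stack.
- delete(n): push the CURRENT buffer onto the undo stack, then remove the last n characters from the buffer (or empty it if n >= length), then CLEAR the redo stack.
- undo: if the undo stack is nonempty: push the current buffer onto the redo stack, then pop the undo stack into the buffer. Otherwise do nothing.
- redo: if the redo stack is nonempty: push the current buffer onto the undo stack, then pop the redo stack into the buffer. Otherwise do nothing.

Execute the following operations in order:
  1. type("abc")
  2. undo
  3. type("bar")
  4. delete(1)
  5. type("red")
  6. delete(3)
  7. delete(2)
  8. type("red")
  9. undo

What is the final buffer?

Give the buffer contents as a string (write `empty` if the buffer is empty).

Answer: empty

Derivation:
After op 1 (type): buf='abc' undo_depth=1 redo_depth=0
After op 2 (undo): buf='(empty)' undo_depth=0 redo_depth=1
After op 3 (type): buf='bar' undo_depth=1 redo_depth=0
After op 4 (delete): buf='ba' undo_depth=2 redo_depth=0
After op 5 (type): buf='bared' undo_depth=3 redo_depth=0
After op 6 (delete): buf='ba' undo_depth=4 redo_depth=0
After op 7 (delete): buf='(empty)' undo_depth=5 redo_depth=0
After op 8 (type): buf='red' undo_depth=6 redo_depth=0
After op 9 (undo): buf='(empty)' undo_depth=5 redo_depth=1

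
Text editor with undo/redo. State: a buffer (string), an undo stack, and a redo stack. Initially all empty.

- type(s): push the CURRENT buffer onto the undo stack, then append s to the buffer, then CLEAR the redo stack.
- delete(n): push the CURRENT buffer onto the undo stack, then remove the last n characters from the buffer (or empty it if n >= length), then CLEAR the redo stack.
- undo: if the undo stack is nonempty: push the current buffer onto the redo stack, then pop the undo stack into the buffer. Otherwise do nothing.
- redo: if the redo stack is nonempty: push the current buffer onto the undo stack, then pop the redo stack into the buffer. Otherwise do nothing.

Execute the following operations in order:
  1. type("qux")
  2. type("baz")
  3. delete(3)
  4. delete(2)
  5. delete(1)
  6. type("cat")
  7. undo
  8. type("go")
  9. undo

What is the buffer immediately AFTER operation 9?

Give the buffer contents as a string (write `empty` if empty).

Answer: empty

Derivation:
After op 1 (type): buf='qux' undo_depth=1 redo_depth=0
After op 2 (type): buf='quxbaz' undo_depth=2 redo_depth=0
After op 3 (delete): buf='qux' undo_depth=3 redo_depth=0
After op 4 (delete): buf='q' undo_depth=4 redo_depth=0
After op 5 (delete): buf='(empty)' undo_depth=5 redo_depth=0
After op 6 (type): buf='cat' undo_depth=6 redo_depth=0
After op 7 (undo): buf='(empty)' undo_depth=5 redo_depth=1
After op 8 (type): buf='go' undo_depth=6 redo_depth=0
After op 9 (undo): buf='(empty)' undo_depth=5 redo_depth=1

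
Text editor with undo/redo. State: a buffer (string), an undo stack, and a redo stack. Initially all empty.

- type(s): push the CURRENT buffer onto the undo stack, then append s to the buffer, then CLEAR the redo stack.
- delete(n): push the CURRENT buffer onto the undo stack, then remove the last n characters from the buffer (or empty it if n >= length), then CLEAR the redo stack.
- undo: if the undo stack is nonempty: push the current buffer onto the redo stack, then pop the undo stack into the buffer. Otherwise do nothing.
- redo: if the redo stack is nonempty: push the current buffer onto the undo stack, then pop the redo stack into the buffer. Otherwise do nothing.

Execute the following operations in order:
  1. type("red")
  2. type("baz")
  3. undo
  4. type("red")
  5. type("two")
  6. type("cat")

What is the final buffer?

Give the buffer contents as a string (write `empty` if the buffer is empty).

After op 1 (type): buf='red' undo_depth=1 redo_depth=0
After op 2 (type): buf='redbaz' undo_depth=2 redo_depth=0
After op 3 (undo): buf='red' undo_depth=1 redo_depth=1
After op 4 (type): buf='redred' undo_depth=2 redo_depth=0
After op 5 (type): buf='redredtwo' undo_depth=3 redo_depth=0
After op 6 (type): buf='redredtwocat' undo_depth=4 redo_depth=0

Answer: redredtwocat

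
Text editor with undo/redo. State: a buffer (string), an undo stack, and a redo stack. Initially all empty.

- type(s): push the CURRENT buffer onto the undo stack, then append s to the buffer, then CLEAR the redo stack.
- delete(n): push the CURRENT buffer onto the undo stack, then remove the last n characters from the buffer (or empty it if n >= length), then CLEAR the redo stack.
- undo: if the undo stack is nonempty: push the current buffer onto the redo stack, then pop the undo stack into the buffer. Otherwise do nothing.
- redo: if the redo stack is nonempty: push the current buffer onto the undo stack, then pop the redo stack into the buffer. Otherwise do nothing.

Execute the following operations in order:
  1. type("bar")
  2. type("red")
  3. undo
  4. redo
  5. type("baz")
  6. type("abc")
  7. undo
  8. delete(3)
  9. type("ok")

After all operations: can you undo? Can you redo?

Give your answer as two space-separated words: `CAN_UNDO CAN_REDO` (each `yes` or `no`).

Answer: yes no

Derivation:
After op 1 (type): buf='bar' undo_depth=1 redo_depth=0
After op 2 (type): buf='barred' undo_depth=2 redo_depth=0
After op 3 (undo): buf='bar' undo_depth=1 redo_depth=1
After op 4 (redo): buf='barred' undo_depth=2 redo_depth=0
After op 5 (type): buf='barredbaz' undo_depth=3 redo_depth=0
After op 6 (type): buf='barredbazabc' undo_depth=4 redo_depth=0
After op 7 (undo): buf='barredbaz' undo_depth=3 redo_depth=1
After op 8 (delete): buf='barred' undo_depth=4 redo_depth=0
After op 9 (type): buf='barredok' undo_depth=5 redo_depth=0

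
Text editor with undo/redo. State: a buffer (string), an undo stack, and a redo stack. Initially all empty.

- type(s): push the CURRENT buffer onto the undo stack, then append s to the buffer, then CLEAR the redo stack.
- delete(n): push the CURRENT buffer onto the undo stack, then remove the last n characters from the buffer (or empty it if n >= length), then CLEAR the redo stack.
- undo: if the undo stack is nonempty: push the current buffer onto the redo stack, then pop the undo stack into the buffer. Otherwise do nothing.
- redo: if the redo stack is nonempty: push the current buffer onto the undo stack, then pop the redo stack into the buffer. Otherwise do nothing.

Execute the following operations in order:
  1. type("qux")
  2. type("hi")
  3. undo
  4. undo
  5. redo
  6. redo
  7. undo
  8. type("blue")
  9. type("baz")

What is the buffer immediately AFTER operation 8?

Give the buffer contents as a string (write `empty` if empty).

After op 1 (type): buf='qux' undo_depth=1 redo_depth=0
After op 2 (type): buf='quxhi' undo_depth=2 redo_depth=0
After op 3 (undo): buf='qux' undo_depth=1 redo_depth=1
After op 4 (undo): buf='(empty)' undo_depth=0 redo_depth=2
After op 5 (redo): buf='qux' undo_depth=1 redo_depth=1
After op 6 (redo): buf='quxhi' undo_depth=2 redo_depth=0
After op 7 (undo): buf='qux' undo_depth=1 redo_depth=1
After op 8 (type): buf='quxblue' undo_depth=2 redo_depth=0

Answer: quxblue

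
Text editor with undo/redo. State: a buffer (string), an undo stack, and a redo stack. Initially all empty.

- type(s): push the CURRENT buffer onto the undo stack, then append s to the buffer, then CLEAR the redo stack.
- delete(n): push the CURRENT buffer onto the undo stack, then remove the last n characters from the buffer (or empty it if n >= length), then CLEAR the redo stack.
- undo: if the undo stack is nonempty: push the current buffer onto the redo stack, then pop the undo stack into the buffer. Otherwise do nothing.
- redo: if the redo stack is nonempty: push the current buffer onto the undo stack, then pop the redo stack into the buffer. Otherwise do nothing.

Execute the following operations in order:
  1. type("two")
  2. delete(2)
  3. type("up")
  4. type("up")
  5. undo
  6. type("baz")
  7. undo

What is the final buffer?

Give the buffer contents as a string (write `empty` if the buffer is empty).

After op 1 (type): buf='two' undo_depth=1 redo_depth=0
After op 2 (delete): buf='t' undo_depth=2 redo_depth=0
After op 3 (type): buf='tup' undo_depth=3 redo_depth=0
After op 4 (type): buf='tupup' undo_depth=4 redo_depth=0
After op 5 (undo): buf='tup' undo_depth=3 redo_depth=1
After op 6 (type): buf='tupbaz' undo_depth=4 redo_depth=0
After op 7 (undo): buf='tup' undo_depth=3 redo_depth=1

Answer: tup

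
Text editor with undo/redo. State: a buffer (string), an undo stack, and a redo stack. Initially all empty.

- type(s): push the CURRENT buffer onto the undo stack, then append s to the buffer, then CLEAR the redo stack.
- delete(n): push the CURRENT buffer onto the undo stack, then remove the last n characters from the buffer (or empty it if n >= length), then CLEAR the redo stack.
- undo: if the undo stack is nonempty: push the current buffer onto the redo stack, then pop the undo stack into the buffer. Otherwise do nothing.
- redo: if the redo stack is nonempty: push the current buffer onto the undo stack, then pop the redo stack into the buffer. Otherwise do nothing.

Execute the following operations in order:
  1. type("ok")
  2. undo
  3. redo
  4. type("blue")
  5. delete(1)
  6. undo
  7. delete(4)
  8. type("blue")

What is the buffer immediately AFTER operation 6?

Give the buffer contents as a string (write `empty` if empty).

After op 1 (type): buf='ok' undo_depth=1 redo_depth=0
After op 2 (undo): buf='(empty)' undo_depth=0 redo_depth=1
After op 3 (redo): buf='ok' undo_depth=1 redo_depth=0
After op 4 (type): buf='okblue' undo_depth=2 redo_depth=0
After op 5 (delete): buf='okblu' undo_depth=3 redo_depth=0
After op 6 (undo): buf='okblue' undo_depth=2 redo_depth=1

Answer: okblue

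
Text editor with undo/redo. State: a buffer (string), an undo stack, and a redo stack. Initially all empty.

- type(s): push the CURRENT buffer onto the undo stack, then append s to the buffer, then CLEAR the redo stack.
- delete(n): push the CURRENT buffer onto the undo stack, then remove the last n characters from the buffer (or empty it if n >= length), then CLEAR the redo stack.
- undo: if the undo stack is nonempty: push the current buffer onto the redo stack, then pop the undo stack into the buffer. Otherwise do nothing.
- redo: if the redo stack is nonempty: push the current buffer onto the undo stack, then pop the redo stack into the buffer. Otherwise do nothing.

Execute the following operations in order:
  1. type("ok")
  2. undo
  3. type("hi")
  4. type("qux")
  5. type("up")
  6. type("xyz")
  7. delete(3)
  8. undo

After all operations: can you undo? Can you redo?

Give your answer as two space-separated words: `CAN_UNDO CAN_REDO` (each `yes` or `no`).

Answer: yes yes

Derivation:
After op 1 (type): buf='ok' undo_depth=1 redo_depth=0
After op 2 (undo): buf='(empty)' undo_depth=0 redo_depth=1
After op 3 (type): buf='hi' undo_depth=1 redo_depth=0
After op 4 (type): buf='hiqux' undo_depth=2 redo_depth=0
After op 5 (type): buf='hiquxup' undo_depth=3 redo_depth=0
After op 6 (type): buf='hiquxupxyz' undo_depth=4 redo_depth=0
After op 7 (delete): buf='hiquxup' undo_depth=5 redo_depth=0
After op 8 (undo): buf='hiquxupxyz' undo_depth=4 redo_depth=1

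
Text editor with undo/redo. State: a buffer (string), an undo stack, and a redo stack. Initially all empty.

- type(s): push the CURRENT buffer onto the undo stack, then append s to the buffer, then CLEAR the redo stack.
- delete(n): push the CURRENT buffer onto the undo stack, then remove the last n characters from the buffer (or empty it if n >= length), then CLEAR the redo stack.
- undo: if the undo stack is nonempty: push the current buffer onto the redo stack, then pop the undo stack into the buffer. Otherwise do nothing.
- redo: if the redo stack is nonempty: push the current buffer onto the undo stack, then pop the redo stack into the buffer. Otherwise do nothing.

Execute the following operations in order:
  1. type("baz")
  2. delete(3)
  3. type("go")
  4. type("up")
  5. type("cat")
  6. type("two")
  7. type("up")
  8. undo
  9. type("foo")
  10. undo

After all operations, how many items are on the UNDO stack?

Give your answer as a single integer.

After op 1 (type): buf='baz' undo_depth=1 redo_depth=0
After op 2 (delete): buf='(empty)' undo_depth=2 redo_depth=0
After op 3 (type): buf='go' undo_depth=3 redo_depth=0
After op 4 (type): buf='goup' undo_depth=4 redo_depth=0
After op 5 (type): buf='goupcat' undo_depth=5 redo_depth=0
After op 6 (type): buf='goupcattwo' undo_depth=6 redo_depth=0
After op 7 (type): buf='goupcattwoup' undo_depth=7 redo_depth=0
After op 8 (undo): buf='goupcattwo' undo_depth=6 redo_depth=1
After op 9 (type): buf='goupcattwofoo' undo_depth=7 redo_depth=0
After op 10 (undo): buf='goupcattwo' undo_depth=6 redo_depth=1

Answer: 6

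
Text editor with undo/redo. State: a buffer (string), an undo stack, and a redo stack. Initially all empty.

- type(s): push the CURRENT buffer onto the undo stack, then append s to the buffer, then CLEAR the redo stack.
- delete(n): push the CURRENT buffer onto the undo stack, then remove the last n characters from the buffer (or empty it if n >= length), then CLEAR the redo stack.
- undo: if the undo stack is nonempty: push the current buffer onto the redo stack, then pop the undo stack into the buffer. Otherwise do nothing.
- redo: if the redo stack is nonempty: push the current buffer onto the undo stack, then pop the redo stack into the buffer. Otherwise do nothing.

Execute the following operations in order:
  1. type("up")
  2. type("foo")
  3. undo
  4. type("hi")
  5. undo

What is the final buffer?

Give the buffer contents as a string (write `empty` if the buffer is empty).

Answer: up

Derivation:
After op 1 (type): buf='up' undo_depth=1 redo_depth=0
After op 2 (type): buf='upfoo' undo_depth=2 redo_depth=0
After op 3 (undo): buf='up' undo_depth=1 redo_depth=1
After op 4 (type): buf='uphi' undo_depth=2 redo_depth=0
After op 5 (undo): buf='up' undo_depth=1 redo_depth=1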